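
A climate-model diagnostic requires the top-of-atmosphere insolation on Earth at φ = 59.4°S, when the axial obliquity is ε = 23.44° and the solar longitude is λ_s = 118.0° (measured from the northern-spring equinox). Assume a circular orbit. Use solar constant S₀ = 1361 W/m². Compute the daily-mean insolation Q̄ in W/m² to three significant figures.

Solar declination: sin δ = sin ε · sin λ_s = sin 23.44° × sin 118.0° = 0.35123, so δ = +20.562°.
cos H₀ = −tan(-59.4°) tan(+20.562°) = 0.6343, H₀ = 0.8837 rad.
Bracket: H₀ sin φ sin δ + cos φ cos δ sin H₀ = 0.8837×-0.86074×0.35123 + 0.50904×0.93629×0.77308 = -0.267158 + 0.368457 = 0.101299.
Q̄ = (S₀/π) × [bracket] = (1361/π) × 0.101299 = 43.88 W/m².

Q̄ ≈ 43.9 W/m²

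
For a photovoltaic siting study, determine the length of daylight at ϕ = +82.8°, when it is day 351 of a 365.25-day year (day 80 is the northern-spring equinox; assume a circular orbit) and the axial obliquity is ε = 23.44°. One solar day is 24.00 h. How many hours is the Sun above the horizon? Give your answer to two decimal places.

Solar longitude: L_s = 360° × (351 − 80)/365.25 = 267.105°.
sin δ = sin 23.44° × sin 267.105° = -0.39728, so δ = -23.408°.
cos h₀ = −tan ϕ · tan δ = 3.4268 ≥ 1, so the Sun never rises (polar night) and h₀ = 0.
Daylight = 2h₀/(2π) × 24.00 h = (0.0000/π) × 24.00 = 0.00 h.

0.00 h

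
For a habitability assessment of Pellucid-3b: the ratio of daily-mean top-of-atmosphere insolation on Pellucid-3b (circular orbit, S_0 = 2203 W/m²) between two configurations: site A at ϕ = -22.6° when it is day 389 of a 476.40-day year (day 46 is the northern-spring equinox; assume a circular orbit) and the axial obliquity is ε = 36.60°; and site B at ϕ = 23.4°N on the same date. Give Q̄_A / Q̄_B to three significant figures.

— Configuration A (ϕ=-22.6°):
Solar longitude: L_s = 360° × (389 − 46)/476.40 = 259.194°.
sin δ = sin 36.60° × sin 259.194° = -0.58565, so δ = -35.849°.
cos h₀ = −tan(-22.6°) tan(-35.849°) = -0.3008, h₀ = 1.8763 rad.
Bracket: h₀ sin ϕ sin δ + cos ϕ cos δ sin h₀ = 1.8763×-0.38430×-0.58565 + 0.92321×0.81056×0.95370 = 0.422290 + 0.713670 = 1.135960.
Q̄ = (S_0/π) × [bracket] = (2203/π) × 1.135960 = 796.58 W/m².
— Configuration B (ϕ=+23.4°):
cos h₀ = −tan(+23.4°) tan(-35.849°) = 0.3127, h₀ = 1.2528 rad.
Bracket: h₀ sin ϕ sin δ + cos ϕ cos δ sin h₀ = 1.2528×0.39715×-0.58565 + 0.91775×0.81056×0.94986 = -0.291390 + 0.706593 = 0.415203.
Q̄ = (S_0/π) × [bracket] = (2203/π) × 0.415203 = 291.16 W/m².
Ratio Q̄_A / Q̄_B = 796.58 / 291.16 = 2.736.

Q̄_A / Q̄_B ≈ 2.74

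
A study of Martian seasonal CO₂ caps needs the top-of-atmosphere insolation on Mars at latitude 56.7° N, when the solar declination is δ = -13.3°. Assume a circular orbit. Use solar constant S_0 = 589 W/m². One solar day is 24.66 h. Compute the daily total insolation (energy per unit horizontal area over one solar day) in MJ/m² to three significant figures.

cos h₀ = −tan(+56.7°) tan(-13.300°) = 0.3599, h₀ = 1.2027 rad.
Bracket: h₀ sin ϕ sin δ + cos ϕ cos δ sin h₀ = 1.2027×0.83581×-0.23005 + 0.54902×0.97318×0.93300 = -0.231253 + 0.498497 = 0.267244.
Q̄ = (S_0/π) × [bracket] = (589/π) × 0.267244 = 50.104 W/m².
Daily total = Q̄ × 24.66 h × 3600 s/h = 50.104 × 24.66 × 3600 / 10⁶ = 4.448 MJ/m².

4.45 MJ/m²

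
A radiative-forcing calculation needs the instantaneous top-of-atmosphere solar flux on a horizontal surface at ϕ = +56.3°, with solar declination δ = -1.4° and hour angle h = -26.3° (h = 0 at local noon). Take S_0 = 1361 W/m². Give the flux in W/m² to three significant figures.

649 W/m²

cos θ_z = sin ϕ sin δ + cos ϕ cos δ cos h = -0.020326 + 0.497262 = 0.476936.
Flux = S_0 · cos θ_z = 1361 × 0.476936 = 649.1 W/m².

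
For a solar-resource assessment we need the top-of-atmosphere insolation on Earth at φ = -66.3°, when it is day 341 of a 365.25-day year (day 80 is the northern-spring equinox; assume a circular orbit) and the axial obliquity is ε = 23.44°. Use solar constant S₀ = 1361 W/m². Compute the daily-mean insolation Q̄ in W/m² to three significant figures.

Solar longitude: λ_s = 360° × (341 − 80)/365.25 = 257.248°.
sin δ = sin 23.44° × sin 257.248° = -0.38798, so δ = -22.829°.
cos H₀ = −tan(-66.3°) tan(-22.829°) = -0.9590, H₀ = 2.8541 rad.
Bracket: H₀ sin φ sin δ + cos φ cos δ sin H₀ = 2.8541×-0.91566×-0.38798 + 0.40195×0.92167×0.28356 = 1.013941 + 0.105049 = 1.118990.
Q̄ = (S₀/π) × [bracket] = (1361/π) × 1.118990 = 484.8 W/m².

Q̄ ≈ 485 W/m²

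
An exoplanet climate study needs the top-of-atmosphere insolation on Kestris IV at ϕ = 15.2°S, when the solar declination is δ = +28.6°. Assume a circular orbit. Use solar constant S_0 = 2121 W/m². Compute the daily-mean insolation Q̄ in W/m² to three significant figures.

Q̄ ≈ 445 W/m²

cos h₀ = −tan(-15.2°) tan(+28.600°) = 0.1481, h₀ = 1.4221 rad.
Bracket: h₀ sin ϕ sin δ + cos ϕ cos δ sin h₀ = 1.4221×-0.26219×0.47869 + 0.96502×0.87798×0.98897 = -0.178485 + 0.837923 = 0.659438.
Q̄ = (S_0/π) × [bracket] = (2121/π) × 0.659438 = 445.2 W/m².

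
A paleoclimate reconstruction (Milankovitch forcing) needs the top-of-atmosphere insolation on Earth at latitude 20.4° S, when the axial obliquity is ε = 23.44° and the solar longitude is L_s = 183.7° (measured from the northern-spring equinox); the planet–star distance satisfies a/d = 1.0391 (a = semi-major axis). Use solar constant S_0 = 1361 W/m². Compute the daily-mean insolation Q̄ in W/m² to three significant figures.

Q̄ ≈ 445 W/m²

Solar declination: sin δ = sin ε · sin L_s = sin 23.44° × sin 183.7° = -0.02567, so δ = -1.471°.
cos h₀ = −tan(-20.4°) tan(-1.471°) = -0.0095, h₀ = 1.5803 rad.
Bracket: h₀ sin ϕ sin δ + cos ϕ cos δ sin h₀ = 1.5803×-0.34857×-0.02567 + 0.93728×0.99967×0.99995 = 0.014140 + 0.936924 = 0.951064.
Inverse-square distance factor (a/d)² = 1.0391² = 1.079729.
Q̄ = (S_0/π) × 1.079729 × [bracket] = (1361/π) × 1.079729 × 0.951064 = 444.9 W/m².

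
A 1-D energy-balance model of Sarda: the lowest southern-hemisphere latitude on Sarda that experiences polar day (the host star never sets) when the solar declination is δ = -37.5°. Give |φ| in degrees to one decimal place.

Polar day requires cos H₀ = −tan φ tan δ ≤ −1, i.e. tan φ tan δ ≥ 1.
The boundary is |tan φ| · |tan δ| = 1, so |φ| = 90° − |δ| = 90° − 37.5° = 52.5° in the southern hemisphere.

|φ| = 52.5°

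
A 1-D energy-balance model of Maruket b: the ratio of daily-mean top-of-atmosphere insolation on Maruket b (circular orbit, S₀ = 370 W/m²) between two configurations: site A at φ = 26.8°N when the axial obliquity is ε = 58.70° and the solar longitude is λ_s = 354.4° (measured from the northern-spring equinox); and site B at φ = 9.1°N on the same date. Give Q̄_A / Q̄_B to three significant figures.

— Configuration A (φ=+26.8°):
Solar declination: sin δ = sin ε · sin λ_s = sin 58.70° × sin 354.4° = -0.08338, so δ = -4.783°.
cos H₀ = −tan(+26.8°) tan(-4.783°) = 0.0423, H₀ = 1.5285 rad.
Bracket: H₀ sin φ sin δ + cos φ cos δ sin H₀ = 1.5285×0.45088×-0.08338 + 0.89259×0.99652×0.99911 = -0.057463 + 0.888692 = 0.831229.
Q̄ = (S₀/π) × [bracket] = (370/π) × 0.831229 = 97.898 W/m².
— Configuration B (φ=+9.1°):
cos H₀ = −tan(+9.1°) tan(-4.783°) = 0.0134, H₀ = 1.5574 rad.
Bracket: H₀ sin φ sin δ + cos φ cos δ sin H₀ = 1.5574×0.15816×-0.08338 + 0.98741×0.99652×0.99991 = -0.020538 + 0.983885 = 0.963347.
Q̄ = (S₀/π) × [bracket] = (370/π) × 0.963347 = 113.46 W/m².
Ratio Q̄_A / Q̄_B = 97.898 / 113.46 = 0.8628.

Q̄_A / Q̄_B ≈ 0.863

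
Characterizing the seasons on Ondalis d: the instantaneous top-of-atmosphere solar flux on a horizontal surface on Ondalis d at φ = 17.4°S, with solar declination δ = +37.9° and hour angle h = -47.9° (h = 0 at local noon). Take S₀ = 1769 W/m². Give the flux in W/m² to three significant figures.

568 W/m²

cos θ_z = sin φ sin δ + cos φ cos δ cos h = -0.183696 + 0.504815 = 0.321119.
Flux = S₀ · cos θ_z = 1769 × 0.321119 = 568.1 W/m².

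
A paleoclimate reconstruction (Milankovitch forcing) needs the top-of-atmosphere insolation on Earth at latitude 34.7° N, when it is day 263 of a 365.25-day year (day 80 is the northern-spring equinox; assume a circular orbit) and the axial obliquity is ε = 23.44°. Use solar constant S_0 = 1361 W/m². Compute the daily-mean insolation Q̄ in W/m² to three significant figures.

Solar longitude: L_s = 360° × (263 − 80)/365.25 = 180.370°.
sin δ = sin 23.44° × sin 180.370° = -0.00257, so δ = -0.147°.
cos h₀ = −tan(+34.7°) tan(-0.147°) = 0.0018, h₀ = 1.5690 rad.
Bracket: h₀ sin ϕ sin δ + cos ϕ cos δ sin h₀ = 1.5690×0.56928×-0.00257 + 0.82214×1.00000×1.00000 = -0.002296 + 0.822140 = 0.819844.
Q̄ = (S_0/π) × [bracket] = (1361/π) × 0.819844 = 355.2 W/m².

Q̄ ≈ 355 W/m²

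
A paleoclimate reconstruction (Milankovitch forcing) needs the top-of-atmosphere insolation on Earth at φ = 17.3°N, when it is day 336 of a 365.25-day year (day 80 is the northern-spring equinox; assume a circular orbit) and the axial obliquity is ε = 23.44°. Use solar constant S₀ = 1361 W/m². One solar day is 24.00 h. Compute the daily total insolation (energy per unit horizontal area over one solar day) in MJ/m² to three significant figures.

26.7 MJ/m²

Solar longitude: λ_s = 360° × (336 − 80)/365.25 = 252.320°.
sin δ = sin 23.44° × sin 252.320° = -0.37900, so δ = -22.272°.
cos H₀ = −tan(+17.3°) tan(-22.272°) = 0.1276, H₀ = 1.4429 rad.
Bracket: H₀ sin φ sin δ + cos φ cos δ sin H₀ = 1.4429×0.29737×-0.37900 + 0.95476×0.92540×0.99183 = -0.162619 + 0.876316 = 0.713697.
Q̄ = (S₀/π) × [bracket] = (1361/π) × 0.713697 = 309.19 W/m².
Daily total = Q̄ × 24.00 h × 3600 s/h = 309.19 × 24.00 × 3600 / 10⁶ = 26.71 MJ/m².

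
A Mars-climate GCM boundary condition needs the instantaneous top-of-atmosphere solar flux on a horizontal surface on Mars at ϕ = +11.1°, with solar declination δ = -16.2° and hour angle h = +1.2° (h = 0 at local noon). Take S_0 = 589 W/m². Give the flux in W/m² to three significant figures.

523 W/m²

cos θ_z = sin ϕ sin δ + cos ϕ cos δ cos h = -0.053712 + 0.942122 = 0.888410.
Flux = S_0 · cos θ_z = 589 × 0.888410 = 523.3 W/m².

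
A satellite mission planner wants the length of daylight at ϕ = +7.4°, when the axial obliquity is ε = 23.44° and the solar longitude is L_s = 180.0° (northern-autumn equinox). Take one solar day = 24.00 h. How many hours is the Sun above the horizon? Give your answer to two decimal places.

Solar declination: sin δ = sin ε · sin L_s = sin 23.44° × sin 180.0° = 0.00000, so δ = +0.000°.
cos h₀ = −tan ϕ · tan δ = −tan(+7.4°) × tan(+0.000°) = -0.0000, so h₀ = 1.5708 rad = 90.00°.
Daylight = 2h₀/(2π) × 24.00 h = (1.5708/π) × 24.00 = 12.00 h.

12.00 h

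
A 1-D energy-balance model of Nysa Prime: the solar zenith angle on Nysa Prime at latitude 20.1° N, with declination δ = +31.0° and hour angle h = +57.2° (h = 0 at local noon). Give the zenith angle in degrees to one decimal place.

θ_z = 52.2°

cos θ_z = sin ϕ sin δ + cos ϕ cos δ cos h = 0.176998 + 0.436054 = 0.613052.
θ_z = arccos(0.613052) = 52.2°.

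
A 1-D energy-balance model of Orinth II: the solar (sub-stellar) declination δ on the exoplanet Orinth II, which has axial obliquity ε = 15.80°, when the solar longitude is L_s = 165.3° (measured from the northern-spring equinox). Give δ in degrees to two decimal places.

sin δ = sin ε · sin L_s = sin 15.80° × sin 165.3° = 0.069093.
δ = arcsin(0.069093) = +3.96°.

δ = +3.96°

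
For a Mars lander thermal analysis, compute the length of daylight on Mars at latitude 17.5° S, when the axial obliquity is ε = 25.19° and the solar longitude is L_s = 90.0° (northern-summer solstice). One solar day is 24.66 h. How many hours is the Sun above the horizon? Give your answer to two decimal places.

11.16 h

Solar declination: sin δ = sin ε · sin L_s = sin 25.19° × sin 90.0° = 0.42562, so δ = +25.190°.
cos h₀ = −tan ϕ · tan δ = −tan(-17.5°) × tan(+25.190°) = 0.1483, so h₀ = 1.4219 rad = 81.47°.
Daylight = 2h₀/(2π) × 24.66 h = (1.4219/π) × 24.66 = 11.16 h.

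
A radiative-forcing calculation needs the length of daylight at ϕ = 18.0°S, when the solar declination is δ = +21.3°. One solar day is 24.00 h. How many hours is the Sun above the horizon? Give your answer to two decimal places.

11.03 h

cos h₀ = −tan ϕ · tan δ = −tan(-18.0°) × tan(+21.300°) = 0.1267, so h₀ = 1.4438 rad = 82.72°.
Daylight = 2h₀/(2π) × 24.00 h = (1.4438/π) × 24.00 = 11.03 h.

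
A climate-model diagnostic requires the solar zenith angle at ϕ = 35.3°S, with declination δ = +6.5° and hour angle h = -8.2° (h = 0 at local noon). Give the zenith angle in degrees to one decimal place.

cos θ_z = sin ϕ sin δ + cos ϕ cos δ cos h = -0.065415 + 0.802601 = 0.737186.
θ_z = arccos(0.737186) = 42.5°.

θ_z = 42.5°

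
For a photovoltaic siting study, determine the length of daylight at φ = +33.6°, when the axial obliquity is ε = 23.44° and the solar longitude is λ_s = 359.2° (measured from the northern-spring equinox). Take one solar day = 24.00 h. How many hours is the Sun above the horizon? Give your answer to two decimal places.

Solar declination: sin δ = sin ε · sin λ_s = sin 23.44° × sin 359.2° = -0.00555, so δ = -0.318°.
cos H₀ = −tan φ · tan δ = −tan(+33.6°) × tan(-0.318°) = 0.0037, so H₀ = 1.5671 rad = 89.79°.
Daylight = 2H₀/(2π) × 24.00 h = (1.5671/π) × 24.00 = 11.97 h.

11.97 h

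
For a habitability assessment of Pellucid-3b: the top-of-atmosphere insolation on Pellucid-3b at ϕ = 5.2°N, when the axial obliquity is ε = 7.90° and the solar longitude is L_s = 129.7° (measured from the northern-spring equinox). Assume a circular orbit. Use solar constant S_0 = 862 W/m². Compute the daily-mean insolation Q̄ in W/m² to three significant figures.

Q̄ ≈ 276 W/m²

Solar declination: sin δ = sin ε · sin L_s = sin 7.90° × sin 129.7° = 0.10575, so δ = +6.070°.
cos h₀ = −tan(+5.2°) tan(+6.070°) = -0.0097, h₀ = 1.5805 rad.
Bracket: h₀ sin ϕ sin δ + cos ϕ cos δ sin h₀ = 1.5805×0.09063×0.10575 + 0.99588×0.99439×0.99995 = 0.015148 + 0.990244 = 1.005392.
Q̄ = (S_0/π) × [bracket] = (862/π) × 1.005392 = 275.9 W/m².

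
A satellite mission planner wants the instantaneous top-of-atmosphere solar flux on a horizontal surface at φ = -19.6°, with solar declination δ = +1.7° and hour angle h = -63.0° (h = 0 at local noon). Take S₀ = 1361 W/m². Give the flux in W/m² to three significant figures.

cos θ_z = sin φ sin δ + cos φ cos δ cos h = -0.009952 + 0.427497 = 0.417545.
Flux = S₀ · cos θ_z = 1361 × 0.417545 = 568.3 W/m².

568 W/m²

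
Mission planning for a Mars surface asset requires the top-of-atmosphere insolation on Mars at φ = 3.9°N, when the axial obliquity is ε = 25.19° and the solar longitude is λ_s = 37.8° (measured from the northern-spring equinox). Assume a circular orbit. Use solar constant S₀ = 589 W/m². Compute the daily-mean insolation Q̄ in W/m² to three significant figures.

Q̄ ≈ 186 W/m²

Solar declination: sin δ = sin ε · sin λ_s = sin 25.19° × sin 37.8° = 0.26087, so δ = +15.121°.
cos H₀ = −tan(+3.9°) tan(+15.121°) = -0.0184, H₀ = 1.5892 rad.
Bracket: H₀ sin φ sin δ + cos φ cos δ sin H₀ = 1.5892×0.06802×0.26087 + 0.99768×0.96537×0.99983 = 0.028199 + 0.962967 = 0.991166.
Q̄ = (S₀/π) × [bracket] = (589/π) × 0.991166 = 185.8 W/m².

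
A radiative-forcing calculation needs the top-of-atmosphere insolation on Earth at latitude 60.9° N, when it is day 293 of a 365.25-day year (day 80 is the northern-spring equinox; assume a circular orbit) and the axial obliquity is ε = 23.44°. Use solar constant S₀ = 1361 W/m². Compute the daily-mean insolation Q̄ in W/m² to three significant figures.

Solar longitude: λ_s = 360° × (293 − 80)/365.25 = 209.938°.
sin δ = sin 23.44° × sin 209.938° = -0.19852, so δ = -11.451°.
cos H₀ = −tan(+60.9°) tan(-11.451°) = 0.3639, H₀ = 1.1983 rad.
Bracket: H₀ sin φ sin δ + cos φ cos δ sin H₀ = 1.1983×0.87377×-0.19852 + 0.48634×0.98010×0.93143 = -0.207858 + 0.443977 = 0.236119.
Q̄ = (S₀/π) × [bracket] = (1361/π) × 0.236119 = 102.3 W/m².

Q̄ ≈ 102 W/m²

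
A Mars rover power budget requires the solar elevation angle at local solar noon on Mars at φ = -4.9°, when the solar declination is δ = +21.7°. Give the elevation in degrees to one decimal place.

63.4°

At local noon the hour angle is zero, so the zenith angle equals |φ − δ| = |-4.9° − (+21.700°)| = 26.600°.
Elevation = 90° − 26.600° = 63.4°.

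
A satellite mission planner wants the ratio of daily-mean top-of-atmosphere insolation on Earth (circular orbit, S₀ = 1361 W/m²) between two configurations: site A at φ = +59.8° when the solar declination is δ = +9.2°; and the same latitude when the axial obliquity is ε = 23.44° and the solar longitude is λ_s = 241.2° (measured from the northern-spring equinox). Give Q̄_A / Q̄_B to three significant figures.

— Configuration A (φ=+59.8°):
cos H₀ = −tan(+59.8°) tan(+9.200°) = -0.2783, H₀ = 1.8528 rad.
Bracket: H₀ sin φ sin δ + cos φ cos δ sin H₀ = 1.8528×0.86427×0.15988 + 0.50302×0.98714×0.96050 = 0.256019 + 0.476937 = 0.732956.
Q̄ = (S₀/π) × [bracket] = (1361/π) × 0.732956 = 317.53 W/m².
— Configuration B (φ=+59.8°):
Solar declination: sin δ = sin ε · sin λ_s = sin 23.44° × sin 241.2° = -0.34858, so δ = -20.401°.
cos H₀ = −tan(+59.8°) tan(-20.401°) = 0.6390, H₀ = 0.8776 rad.
Bracket: H₀ sin φ sin δ + cos φ cos δ sin H₀ = 0.8776×0.86427×-0.34858 + 0.50302×0.93728×0.76920 = -0.264392 + 0.362655 = 0.098263.
Q̄ = (S₀/π) × [bracket] = (1361/π) × 0.098263 = 42.569 W/m².
Ratio Q̄_A / Q̄_B = 317.53 / 42.569 = 7.459.

Q̄_A / Q̄_B ≈ 7.46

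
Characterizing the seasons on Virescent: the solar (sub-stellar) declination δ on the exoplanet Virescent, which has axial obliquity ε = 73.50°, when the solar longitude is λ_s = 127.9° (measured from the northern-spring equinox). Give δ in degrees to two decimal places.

δ = +49.16°

sin δ = sin ε · sin λ_s = sin 73.50° × sin 127.9° = 0.756589.
δ = arcsin(0.756589) = +49.16°.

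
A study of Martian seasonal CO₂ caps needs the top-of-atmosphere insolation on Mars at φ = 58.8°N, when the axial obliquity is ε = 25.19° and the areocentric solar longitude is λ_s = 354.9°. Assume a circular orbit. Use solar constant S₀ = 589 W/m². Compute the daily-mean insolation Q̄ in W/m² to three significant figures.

sin δ = sin 25.19° × sin 354.9° = -0.03784, so δ = -2.168°.
cos H₀ = −tan(+58.8°) tan(-2.168°) = 0.0625, H₀ = 1.5082 rad.
Bracket: H₀ sin φ sin δ + cos φ cos δ sin H₀ = 1.5082×0.85536×-0.03784 + 0.51803×0.99928×0.99804 = -0.048816 + 0.516642 = 0.467826.
Q̄ = (S₀/π) × [bracket] = (589/π) × 0.467826 = 87.71 W/m².

Q̄ ≈ 87.7 W/m²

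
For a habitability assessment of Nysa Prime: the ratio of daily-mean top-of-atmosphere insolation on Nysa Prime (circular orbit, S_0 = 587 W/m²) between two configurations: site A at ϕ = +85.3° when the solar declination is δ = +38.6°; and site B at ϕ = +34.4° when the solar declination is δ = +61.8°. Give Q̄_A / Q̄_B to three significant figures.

— Configuration A (ϕ=+85.3°):
cos h₀ = −tan(+85.3°) tan(+38.600°) = -9.7098 ≤ −1 ⇒ polar day, h₀ = π.
Bracket: h₀ sin ϕ sin δ + cos ϕ cos δ sin h₀ = 3.1416×0.99664×0.62388 + 0.08194×0.78152×0.00000 = 1.953396 + 0.000000 = 1.953396.
Q̄ = (S_0/π) × [bracket] = (587/π) × 1.953396 = 364.99 W/m².
— Configuration B (ϕ=+34.4°):
cos h₀ = −tan(+34.4°) tan(+61.800°) = -1.2770 ≤ −1 ⇒ polar day, h₀ = π.
Bracket: h₀ sin ϕ sin δ + cos ϕ cos δ sin h₀ = 3.1416×0.56497×0.88130 + 0.82511×0.47255×0.00000 = 1.564228 + 0.000000 = 1.564228.
Q̄ = (S_0/π) × [bracket] = (587/π) × 1.564228 = 292.27 W/m².
Ratio Q̄_A / Q̄_B = 364.99 / 292.27 = 1.249.

Q̄_A / Q̄_B ≈ 1.25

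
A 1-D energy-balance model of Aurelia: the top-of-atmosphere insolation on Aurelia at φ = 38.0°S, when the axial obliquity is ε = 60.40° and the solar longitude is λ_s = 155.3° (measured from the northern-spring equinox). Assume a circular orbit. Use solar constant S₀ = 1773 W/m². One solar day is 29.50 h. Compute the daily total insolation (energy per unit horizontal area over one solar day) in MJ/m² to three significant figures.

Solar declination: sin δ = sin ε · sin λ_s = sin 60.40° × sin 155.3° = 0.36333, so δ = +21.305°.
cos H₀ = −tan(-38.0°) tan(+21.305°) = 0.3047, H₀ = 1.2612 rad.
Bracket: H₀ sin φ sin δ + cos φ cos δ sin H₀ = 1.2612×-0.61566×0.36333 + 0.78801×0.93166×0.95245 = -0.282115 + 0.699248 = 0.417133.
Q̄ = (S₀/π) × [bracket] = (1773/π) × 0.417133 = 235.41 W/m².
Daily total = Q̄ × 29.50 h × 3600 s/h = 235.41 × 29.50 × 3600 / 10⁶ = 25.00 MJ/m².

25.0 MJ/m²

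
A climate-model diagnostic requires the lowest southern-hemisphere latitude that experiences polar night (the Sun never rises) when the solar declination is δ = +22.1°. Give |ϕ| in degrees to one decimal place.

|ϕ| = 67.9°

Polar night requires cos h₀ = −tan ϕ tan δ ≥ 1, i.e. tan ϕ tan δ ≤ −1.
The boundary is |tan ϕ| · |tan δ| = 1, so |ϕ| = 90° − |δ| = 90° − 22.1° = 67.9° in the southern hemisphere.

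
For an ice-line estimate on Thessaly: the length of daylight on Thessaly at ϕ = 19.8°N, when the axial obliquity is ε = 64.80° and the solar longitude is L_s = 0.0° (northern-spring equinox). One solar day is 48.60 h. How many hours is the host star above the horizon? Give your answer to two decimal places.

Solar declination: sin δ = sin ε · sin L_s = sin 64.80° × sin 0.0° = 0.00000, so δ = +0.000°.
cos h₀ = −tan ϕ · tan δ = −tan(+19.8°) × tan(+0.000°) = -0.0000, so h₀ = 1.5708 rad = 90.00°.
Daylight = 2h₀/(2π) × 48.60 h = (1.5708/π) × 48.60 = 24.30 h.

24.30 h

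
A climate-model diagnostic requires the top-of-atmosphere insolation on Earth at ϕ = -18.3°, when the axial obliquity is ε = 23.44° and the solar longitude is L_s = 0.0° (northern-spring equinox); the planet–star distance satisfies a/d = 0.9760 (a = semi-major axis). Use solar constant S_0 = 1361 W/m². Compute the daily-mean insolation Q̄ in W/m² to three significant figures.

Q̄ ≈ 392 W/m²

Solar declination: sin δ = sin ε · sin L_s = sin 23.44° × sin 0.0° = 0.00000, so δ = +0.000°.
cos h₀ = −tan(-18.3°) tan(+0.000°) = 0.0000, h₀ = 1.5708 rad.
Bracket: h₀ sin ϕ sin δ + cos ϕ cos δ sin h₀ = 1.5708×-0.31399×0.00000 + 0.94943×1.00000×1.00000 = -0.000000 + 0.949430 = 0.949430.
Inverse-square distance factor (a/d)² = 0.9760² = 0.952576.
Q̄ = (S_0/π) × 0.952576 × [bracket] = (1361/π) × 0.952576 × 0.949430 = 391.8 W/m².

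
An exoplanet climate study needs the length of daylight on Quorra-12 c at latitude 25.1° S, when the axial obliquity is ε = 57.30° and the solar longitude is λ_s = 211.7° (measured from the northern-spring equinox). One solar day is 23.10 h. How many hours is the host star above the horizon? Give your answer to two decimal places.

Solar declination: sin δ = sin ε · sin λ_s = sin 57.30° × sin 211.7° = -0.44219, so δ = -26.244°.
cos H₀ = −tan φ · tan δ = −tan(-25.1°) × tan(-26.244°) = -0.2309, so H₀ = 1.8038 rad = 103.35°.
Daylight = 2H₀/(2π) × 23.10 h = (1.8038/π) × 23.10 = 13.26 h.

13.26 h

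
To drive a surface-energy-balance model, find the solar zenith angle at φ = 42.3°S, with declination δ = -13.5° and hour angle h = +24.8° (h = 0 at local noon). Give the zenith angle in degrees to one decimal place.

cos θ_z = sin φ sin δ + cos φ cos δ cos h = 0.157112 + 0.652869 = 0.809981.
θ_z = arccos(0.809981) = 35.9°.

θ_z = 35.9°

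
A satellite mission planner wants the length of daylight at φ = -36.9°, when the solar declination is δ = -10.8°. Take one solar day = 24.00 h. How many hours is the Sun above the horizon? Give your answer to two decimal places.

cos H₀ = −tan φ · tan δ = −tan(-36.9°) × tan(-10.800°) = -0.1432, so H₀ = 1.7145 rad = 98.23°.
Daylight = 2H₀/(2π) × 24.00 h = (1.7145/π) × 24.00 = 13.10 h.

13.10 h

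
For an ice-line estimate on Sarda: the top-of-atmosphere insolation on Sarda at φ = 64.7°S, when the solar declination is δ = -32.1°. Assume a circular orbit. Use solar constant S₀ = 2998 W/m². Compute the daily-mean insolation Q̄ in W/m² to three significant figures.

Q̄ ≈ 1.44e+03 W/m²

cos H₀ = −tan(-64.7°) tan(-32.100°) = -1.3271 ≤ −1 ⇒ polar day, H₀ = π.
Bracket: H₀ sin φ sin δ + cos φ cos δ sin H₀ = 3.1416×-0.90408×-0.53140 + 0.42736×0.84712×0.00000 = 1.509313 + 0.000000 = 1.509313.
Q̄ = (S₀/π) × [bracket] = (2998/π) × 1.509313 = 1440 W/m².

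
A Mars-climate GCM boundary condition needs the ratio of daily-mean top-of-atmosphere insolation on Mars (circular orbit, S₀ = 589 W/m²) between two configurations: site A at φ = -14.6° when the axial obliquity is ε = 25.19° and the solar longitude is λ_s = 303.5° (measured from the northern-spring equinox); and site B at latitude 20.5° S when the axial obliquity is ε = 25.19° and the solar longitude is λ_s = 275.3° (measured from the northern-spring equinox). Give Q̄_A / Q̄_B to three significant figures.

— Configuration A (φ=-14.6°):
Solar declination: sin δ = sin ε · sin λ_s = sin 25.19° × sin 303.5° = -0.35492, so δ = -20.789°.
cos H₀ = −tan(-14.6°) tan(-20.789°) = -0.0989, H₀ = 1.6698 rad.
Bracket: H₀ sin φ sin δ + cos φ cos δ sin H₀ = 1.6698×-0.25207×-0.35492 + 0.96771×0.93490×0.99510 = 0.149388 + 0.900279 = 1.049667.
Q̄ = (S₀/π) × [bracket] = (589/π) × 1.049667 = 196.80 W/m².
— Configuration B (φ=-20.5°):
Solar declination: sin δ = sin ε · sin λ_s = sin 25.19° × sin 275.3° = -0.42380, so δ = -25.075°.
cos H₀ = −tan(-20.5°) tan(-25.075°) = -0.1749, H₀ = 1.7466 rad.
Bracket: H₀ sin φ sin δ + cos φ cos δ sin H₀ = 1.7466×-0.35021×-0.42380 + 0.93667×0.90575×0.98458 = 0.259229 + 0.835307 = 1.094536.
Q̄ = (S₀/π) × [bracket] = (589/π) × 1.094536 = 205.21 W/m².
Ratio Q̄_A / Q̄_B = 196.80 / 205.21 = 0.9590.

Q̄_A / Q̄_B ≈ 0.959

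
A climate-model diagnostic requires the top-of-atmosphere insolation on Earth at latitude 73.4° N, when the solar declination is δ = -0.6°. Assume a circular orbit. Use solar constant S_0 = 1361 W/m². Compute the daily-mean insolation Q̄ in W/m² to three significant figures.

Q̄ ≈ 117 W/m²

cos h₀ = −tan(+73.4°) tan(-0.600°) = 0.0351, h₀ = 1.5357 rad.
Bracket: h₀ sin ϕ sin δ + cos ϕ cos δ sin h₀ = 1.5357×0.95832×-0.01047 + 0.28569×0.99995×0.99938 = -0.015409 + 0.285499 = 0.270090.
Q̄ = (S_0/π) × [bracket] = (1361/π) × 0.270090 = 117.0 W/m².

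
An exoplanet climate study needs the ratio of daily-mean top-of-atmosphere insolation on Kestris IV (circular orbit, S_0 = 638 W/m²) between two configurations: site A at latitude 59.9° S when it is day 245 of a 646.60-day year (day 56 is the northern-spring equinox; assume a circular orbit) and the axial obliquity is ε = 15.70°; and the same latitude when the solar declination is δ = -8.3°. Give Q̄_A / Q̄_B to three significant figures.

— Configuration A (ϕ=-59.9°):
Solar longitude: L_s = 360° × (245 − 56)/646.60 = 105.227°.
sin δ = sin 15.70° × sin 105.227° = 0.26110, so δ = +15.135°.
cos h₀ = −tan(-59.9°) tan(+15.135°) = 0.4666, h₀ = 1.0853 rad.
Bracket: h₀ sin ϕ sin δ + cos ϕ cos δ sin h₀ = 1.0853×-0.86515×0.26110 + 0.50151×0.96531×0.88446 = -0.245159 + 0.428178 = 0.183019.
Q̄ = (S_0/π) × [bracket] = (638/π) × 0.183019 = 37.168 W/m².
— Configuration B (ϕ=-59.9°):
cos h₀ = −tan(-59.9°) tan(-8.300°) = -0.2517, h₀ = 1.8252 rad.
Bracket: h₀ sin ϕ sin δ + cos ϕ cos δ sin h₀ = 1.8252×-0.86515×-0.14436 + 0.50151×0.98953×0.96781 = 0.227955 + 0.480285 = 0.708240.
Q̄ = (S_0/π) × [bracket] = (638/π) × 0.708240 = 143.83 W/m².
Ratio Q̄_A / Q̄_B = 37.168 / 143.83 = 0.2584.

Q̄_A / Q̄_B ≈ 0.258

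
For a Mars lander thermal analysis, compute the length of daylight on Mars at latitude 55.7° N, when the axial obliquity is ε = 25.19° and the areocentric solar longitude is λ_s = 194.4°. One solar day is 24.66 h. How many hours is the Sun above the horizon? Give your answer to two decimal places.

sin δ = sin 25.19° × sin 194.4° = -0.10585, so δ = -6.076°.
cos H₀ = −tan φ · tan δ = −tan(+55.7°) × tan(-6.076°) = 0.1560, so H₀ = 1.4141 rad = 81.02°.
Daylight = 2H₀/(2π) × 24.66 h = (1.4141/π) × 24.66 = 11.10 h.

11.10 h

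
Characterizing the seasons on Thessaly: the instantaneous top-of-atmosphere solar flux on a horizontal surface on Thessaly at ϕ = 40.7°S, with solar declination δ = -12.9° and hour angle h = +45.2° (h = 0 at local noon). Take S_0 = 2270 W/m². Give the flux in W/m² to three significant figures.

cos θ_z = sin ϕ sin δ + cos ϕ cos δ cos h = 0.145581 + 0.520725 = 0.666306.
Flux = S_0 · cos θ_z = 2270 × 0.666306 = 1513 W/m².

1.51e+03 W/m²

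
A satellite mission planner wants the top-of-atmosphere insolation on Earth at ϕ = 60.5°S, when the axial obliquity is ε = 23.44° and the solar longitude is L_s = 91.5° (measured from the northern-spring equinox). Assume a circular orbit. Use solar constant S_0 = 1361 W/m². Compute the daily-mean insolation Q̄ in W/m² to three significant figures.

Q̄ ≈ 21.1 W/m²

Solar declination: sin δ = sin ε · sin L_s = sin 23.44° × sin 91.5° = 0.39765, so δ = +23.431°.
cos h₀ = −tan(-60.5°) tan(+23.431°) = 0.7660, h₀ = 0.6982 rad.
Bracket: h₀ sin ϕ sin δ + cos ϕ cos δ sin h₀ = 0.6982×-0.87036×0.39765 + 0.49242×0.91754×0.64282 = -0.241646 + 0.290436 = 0.048790.
Q̄ = (S_0/π) × [bracket] = (1361/π) × 0.048790 = 21.14 W/m².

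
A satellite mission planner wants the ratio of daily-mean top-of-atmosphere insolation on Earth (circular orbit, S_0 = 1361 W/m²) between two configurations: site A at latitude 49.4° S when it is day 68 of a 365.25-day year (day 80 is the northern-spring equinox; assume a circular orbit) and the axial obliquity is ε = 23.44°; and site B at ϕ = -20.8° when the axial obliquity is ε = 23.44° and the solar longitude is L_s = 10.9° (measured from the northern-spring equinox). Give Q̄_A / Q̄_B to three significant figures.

— Configuration A (ϕ=-49.4°):
Solar longitude: L_s = 360° × (68 − 80)/365.25 = -11.828°, i.e. -11.828° + 360° = 348.172°.
sin δ = sin 23.44° × sin 348.172° = -0.08153, so δ = -4.677°.
cos h₀ = −tan(-49.4°) tan(-4.677°) = -0.0954, h₀ = 1.6664 rad.
Bracket: h₀ sin ϕ sin δ + cos ϕ cos δ sin h₀ = 1.6664×-0.75927×-0.08153 + 0.65077×0.99667×0.99543 = 0.103156 + 0.645639 = 0.748795.
Q̄ = (S_0/π) × [bracket] = (1361/π) × 0.748795 = 324.39 W/m².
— Configuration B (ϕ=-20.8°):
Solar declination: sin δ = sin ε · sin L_s = sin 23.44° × sin 10.9° = 0.07522, so δ = +4.314°.
cos h₀ = −tan(-20.8°) tan(+4.314°) = 0.0287, h₀ = 1.5421 rad.
Bracket: h₀ sin ϕ sin δ + cos ϕ cos δ sin h₀ = 1.5421×-0.35511×0.07522 + 0.93483×0.99717×0.99959 = -0.041192 + 0.931802 = 0.890610.
Q̄ = (S_0/π) × [bracket] = (1361/π) × 0.890610 = 385.83 W/m².
Ratio Q̄_A / Q̄_B = 324.39 / 385.83 = 0.8408.

Q̄_A / Q̄_B ≈ 0.841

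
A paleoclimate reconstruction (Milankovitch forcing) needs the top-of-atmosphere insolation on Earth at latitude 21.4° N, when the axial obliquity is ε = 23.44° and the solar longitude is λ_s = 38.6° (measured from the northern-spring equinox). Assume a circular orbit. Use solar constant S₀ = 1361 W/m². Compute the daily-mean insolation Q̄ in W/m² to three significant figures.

Q̄ ≈ 454 W/m²

Solar declination: sin δ = sin ε · sin λ_s = sin 23.44° × sin 38.6° = 0.24817, so δ = +14.369°.
cos H₀ = −tan(+21.4°) tan(+14.369°) = -0.1004, H₀ = 1.6714 rad.
Bracket: H₀ sin φ sin δ + cos φ cos δ sin H₀ = 1.6714×0.36488×0.24817 + 0.93106×0.96872×0.99495 = 0.151349 + 0.897382 = 1.048731.
Q̄ = (S₀/π) × [bracket] = (1361/π) × 1.048731 = 454.3 W/m².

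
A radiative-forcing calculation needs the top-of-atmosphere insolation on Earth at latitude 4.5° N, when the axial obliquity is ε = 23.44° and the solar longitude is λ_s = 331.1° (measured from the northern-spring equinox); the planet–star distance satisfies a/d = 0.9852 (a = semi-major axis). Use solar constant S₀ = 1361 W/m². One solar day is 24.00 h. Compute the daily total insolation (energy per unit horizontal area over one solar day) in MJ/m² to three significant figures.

34.7 MJ/m²

Solar declination: sin δ = sin ε · sin λ_s = sin 23.44° × sin 331.1° = -0.19224, so δ = -11.084°.
cos H₀ = −tan(+4.5°) tan(-11.084°) = 0.0154, H₀ = 1.5554 rad.
Bracket: H₀ sin φ sin δ + cos φ cos δ sin H₀ = 1.5554×0.07846×-0.19224 + 0.99692×0.98135×0.99988 = -0.023460 + 0.978210 = 0.954750.
Inverse-square distance factor (a/d)² = 0.9852² = 0.970619.
Q̄ = (S₀/π) × 0.970619 × [bracket] = (1361/π) × 0.970619 × 0.954750 = 401.46 W/m².
Daily total = Q̄ × 24.00 h × 3600 s/h = 401.46 × 24.00 × 3600 / 10⁶ = 34.69 MJ/m².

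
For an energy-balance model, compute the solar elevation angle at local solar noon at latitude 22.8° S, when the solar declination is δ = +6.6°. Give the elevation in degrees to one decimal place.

60.6°

At local noon the hour angle is zero, so the zenith angle equals |ϕ − δ| = |-22.8° − (+6.600°)| = 29.400°.
Elevation = 90° − 29.400° = 60.6°.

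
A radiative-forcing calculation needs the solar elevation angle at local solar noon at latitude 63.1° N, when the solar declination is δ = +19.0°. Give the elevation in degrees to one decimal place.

45.9°

At local noon the hour angle is zero, so the zenith angle equals |φ − δ| = |+63.1° − (+19.000°)| = 44.100°.
Elevation = 90° − 44.100° = 45.9°.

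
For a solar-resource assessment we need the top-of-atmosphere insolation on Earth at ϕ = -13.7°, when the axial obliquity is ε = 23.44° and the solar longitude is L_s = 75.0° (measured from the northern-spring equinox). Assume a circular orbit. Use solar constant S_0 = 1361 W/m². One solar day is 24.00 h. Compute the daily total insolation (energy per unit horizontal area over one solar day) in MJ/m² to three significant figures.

28.4 MJ/m²

Solar declination: sin δ = sin ε · sin L_s = sin 23.44° × sin 75.0° = 0.38423, so δ = +22.596°.
cos h₀ = −tan(-13.7°) tan(+22.596°) = 0.1015, h₀ = 1.4692 rad.
Bracket: h₀ sin ϕ sin δ + cos ϕ cos δ sin h₀ = 1.4692×-0.23684×0.38423 + 0.97155×0.92324×0.99484 = -0.133699 + 0.892345 = 0.758646.
Q̄ = (S_0/π) × [bracket] = (1361/π) × 0.758646 = 328.66 W/m².
Daily total = Q̄ × 24.00 h × 3600 s/h = 328.66 × 24.00 × 3600 / 10⁶ = 28.40 MJ/m².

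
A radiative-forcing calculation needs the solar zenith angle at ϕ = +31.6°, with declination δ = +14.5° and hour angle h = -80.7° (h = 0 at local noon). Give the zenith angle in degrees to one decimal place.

θ_z = 74.7°

cos θ_z = sin ϕ sin δ + cos ϕ cos δ cos h = 0.131196 + 0.133258 = 0.264454.
θ_z = arccos(0.264454) = 74.7°.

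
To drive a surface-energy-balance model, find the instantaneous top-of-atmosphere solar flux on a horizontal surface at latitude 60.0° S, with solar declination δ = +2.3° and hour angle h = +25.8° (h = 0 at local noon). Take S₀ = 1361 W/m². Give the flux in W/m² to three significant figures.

565 W/m²

cos θ_z = sin φ sin δ + cos φ cos δ cos h = -0.034755 + 0.449797 = 0.415042.
Flux = S₀ · cos θ_z = 1361 × 0.415042 = 564.9 W/m².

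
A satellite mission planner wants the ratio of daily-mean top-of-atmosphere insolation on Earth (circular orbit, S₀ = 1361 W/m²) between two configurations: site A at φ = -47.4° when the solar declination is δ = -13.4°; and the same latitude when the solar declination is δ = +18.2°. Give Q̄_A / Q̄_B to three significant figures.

Q̄_A / Q̄_B ≈ 2.93

— Configuration A (φ=-47.4°):
cos H₀ = −tan(-47.4°) tan(-13.400°) = -0.2591, H₀ = 1.8329 rad.
Bracket: H₀ sin φ sin δ + cos φ cos δ sin H₀ = 1.8329×-0.73610×-0.23175 + 0.67688×0.97278×0.96586 = 0.312677 + 0.635976 = 0.948653.
Q̄ = (S₀/π) × [bracket] = (1361/π) × 0.948653 = 410.98 W/m².
— Configuration B (φ=-47.4°):
cos H₀ = −tan(-47.4°) tan(+18.200°) = 0.3575, H₀ = 1.2052 rad.
Bracket: H₀ sin φ sin δ + cos φ cos δ sin H₀ = 1.2052×-0.73610×0.31233 + 0.67688×0.94997×0.93389 = -0.277083 + 0.600506 = 0.323423.
Q̄ = (S₀/π) × [bracket] = (1361/π) × 0.323423 = 140.11 W/m².
Ratio Q̄_A / Q̄_B = 410.98 / 140.11 = 2.933.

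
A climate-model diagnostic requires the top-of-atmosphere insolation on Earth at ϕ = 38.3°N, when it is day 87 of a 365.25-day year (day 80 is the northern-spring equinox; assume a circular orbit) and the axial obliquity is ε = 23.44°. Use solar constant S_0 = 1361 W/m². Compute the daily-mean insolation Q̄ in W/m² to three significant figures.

Solar longitude: L_s = 360° × (87 − 80)/365.25 = 6.899°.
sin δ = sin 23.44° × sin 6.899° = 0.04778, so δ = +2.739°.
cos h₀ = −tan(+38.3°) tan(+2.739°) = -0.0378, h₀ = 1.6086 rad.
Bracket: h₀ sin ϕ sin δ + cos ϕ cos δ sin h₀ = 1.6086×0.61978×0.04778 + 0.78478×0.99886×0.99929 = 0.047636 + 0.783329 = 0.830965.
Q̄ = (S_0/π) × [bracket] = (1361/π) × 0.830965 = 360.0 W/m².

Q̄ ≈ 360 W/m²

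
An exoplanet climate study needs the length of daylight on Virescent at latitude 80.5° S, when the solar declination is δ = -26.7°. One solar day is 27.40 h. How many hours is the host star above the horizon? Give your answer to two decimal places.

27.40 h

Sunrise equation: cos h₀ = −tan ϕ · tan δ = -3.0055 ≤ −1, so the host star never sets (polar day) and h₀ = π.
Daylight = 2h₀/(2π) × 27.40 h = (3.1416/π) × 27.40 = 27.40 h.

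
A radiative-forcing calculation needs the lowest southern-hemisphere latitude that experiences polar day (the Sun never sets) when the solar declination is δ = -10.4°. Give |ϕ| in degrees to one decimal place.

Polar day requires cos h₀ = −tan ϕ tan δ ≤ −1, i.e. tan ϕ tan δ ≥ 1.
The boundary is |tan ϕ| · |tan δ| = 1, so |ϕ| = 90° − |δ| = 90° − 10.4° = 79.6° in the southern hemisphere.

|ϕ| = 79.6°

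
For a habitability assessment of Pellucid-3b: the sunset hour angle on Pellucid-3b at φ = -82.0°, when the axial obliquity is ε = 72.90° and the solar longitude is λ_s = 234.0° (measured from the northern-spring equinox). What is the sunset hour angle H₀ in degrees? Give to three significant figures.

Solar declination: sin δ = sin ε · sin λ_s = sin 72.90° × sin 234.0° = -0.77325, so δ = -50.647°.
Sunrise equation: cos H₀ = −tan φ · tan δ = -8.6769 ≤ −1, so the host star never sets (polar day) and H₀ = π.

H₀ = 180°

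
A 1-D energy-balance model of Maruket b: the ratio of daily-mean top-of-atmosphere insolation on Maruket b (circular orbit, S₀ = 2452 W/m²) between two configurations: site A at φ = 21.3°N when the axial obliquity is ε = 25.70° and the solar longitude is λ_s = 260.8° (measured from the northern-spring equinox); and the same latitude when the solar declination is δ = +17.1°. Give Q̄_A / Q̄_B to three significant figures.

— Configuration A (φ=+21.3°):
Solar declination: sin δ = sin ε · sin λ_s = sin 25.70° × sin 260.8° = -0.42808, so δ = -25.346°.
cos H₀ = −tan(+21.3°) tan(-25.346°) = 0.1847, H₀ = 1.3851 rad.
Bracket: H₀ sin φ sin δ + cos φ cos δ sin H₀ = 1.3851×0.36325×-0.42808 + 0.93169×0.90374×0.98280 = -0.215383 + 0.827523 = 0.612140.
Q̄ = (S₀/π) × [bracket] = (2452/π) × 0.612140 = 477.77 W/m².
— Configuration B (φ=+21.3°):
cos H₀ = −tan(+21.3°) tan(+17.100°) = -0.1199, H₀ = 1.6910 rad.
Bracket: H₀ sin φ sin δ + cos φ cos δ sin H₀ = 1.6910×0.36325×0.29404 + 0.93169×0.95579×0.99278 = 0.180616 + 0.884071 = 1.064687.
Q̄ = (S₀/π) × [bracket] = (2452/π) × 1.064687 = 830.98 W/m².
Ratio Q̄_A / Q̄_B = 477.77 / 830.98 = 0.5749.

Q̄_A / Q̄_B ≈ 0.575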